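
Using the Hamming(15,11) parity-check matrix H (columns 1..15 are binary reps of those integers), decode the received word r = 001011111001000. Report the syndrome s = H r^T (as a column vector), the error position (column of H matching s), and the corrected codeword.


s = (1, 0, 1, 0)^T, error position = 10, corrected codeword c = 001011111101000

Compute s = H r^T mod 2 one row at a time:
  s_1 = 1 + 1 + 0 + 0 + 1 + 0 + 0 + 0 = 3 ≡ 1 (mod 2).
  s_2 = 0 + 1 + 1 + 1 + 1 + 0 + 0 + 0 = 4 ≡ 0 (mod 2).
  s_3 = 0 + 1 + 1 + 1 + 0 + 0 + 0 + 0 = 3 ≡ 1 (mod 2).
  s_4 = 0 + 1 + 1 + 1 + 1 + 0 + 0 + 0 = 4 ≡ 0 (mod 2).
s = (1, 0, 1, 0)^T — this equals column 10 of H (binary 1010), so error is at position 10.
Correct: flip bit 10 of r = 001011111001000 to get c = 001011111101000.


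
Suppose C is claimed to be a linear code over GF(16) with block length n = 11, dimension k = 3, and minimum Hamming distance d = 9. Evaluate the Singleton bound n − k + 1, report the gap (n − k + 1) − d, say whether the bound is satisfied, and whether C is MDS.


Singleton RHS = n − k + 1 = 9, slack = 0, bound satisfied, MDS.

Singleton bound: d ≤ n − k + 1.
Here n = 11, k = 3, so n − k + 1 = 9.
Given d = 9, check d ≤ 9: YES.
Slack = (n − k + 1) − d = 0.
The code is MDS (slack = 0).
Description: the claimed parameters are [11, 3, 9]_16; such a code would be MDS (meets Singleton bound).


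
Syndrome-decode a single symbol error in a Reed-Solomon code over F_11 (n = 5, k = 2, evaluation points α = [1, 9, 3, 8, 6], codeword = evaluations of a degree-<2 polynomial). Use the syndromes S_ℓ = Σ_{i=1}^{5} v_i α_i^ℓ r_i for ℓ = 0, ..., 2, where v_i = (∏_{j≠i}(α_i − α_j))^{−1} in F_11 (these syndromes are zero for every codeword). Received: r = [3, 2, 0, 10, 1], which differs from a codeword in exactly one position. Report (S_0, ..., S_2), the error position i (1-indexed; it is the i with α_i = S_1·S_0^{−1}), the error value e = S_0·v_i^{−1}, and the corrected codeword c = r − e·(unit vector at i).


S = (8, 9, 6), error at position 4, error magnitude e = 1, c = [3, 2, 0, 9, 1].

Step 1: column multipliers v_i = (∏_{j≠i}(α_i − α_j))^{−1} mod 11.
  i = 1 (α = 1): (1−9)(1−3)(1−8)(1−6) = (−8)·(−2)·(−7)·(−5) = 560 ≡ 10, so v_1 = 10^{−1} = 10 (mod 11).
  i = 2 (α = 9): (9−1)(9−3)(9−8)(9−6) = 8·6·1·3 = 144 ≡ 1, so v_2 = 1^{−1} = 1 (mod 11).
  i = 3 (α = 3): (3−1)(3−9)(3−8)(3−6) = 2·(−6)·(−5)·(−3) = −180 ≡ 7, so v_3 = 7^{−1} = 8 (mod 11).
  i = 4 (α = 8): (8−1)(8−9)(8−3)(8−6) = 7·(−1)·5·2 = −70 ≡ 7, so v_4 = 7^{−1} = 8 (mod 11).
  i = 5 (α = 6): (6−1)(6−9)(6−3)(6−8) = 5·(−3)·3·(−2) = 90 ≡ 2, so v_5 = 2^{−1} = 6 (mod 11).
  v = [10, 1, 8, 8, 6].
Step 2: syndromes of r = [3, 2, 0, 10, 1] (all sums mod 11).
  S_0 = Σ v_i r_i = 10·3 + 1·2 + 8·0 + 8·10 + 6·1 = 118 ≡ 8.
  S_1 = Σ v_i α_i r_i = 10·1·3 + 1·9·2 + 8·3·0 + 8·8·10 + 6·6·1 = 724 ≡ 9.
  α_i^2 mod 11 = [1, 4, 9, 9, 3].
  S_2 = Σ v_i α_i^2 r_i = 10·1·3 + 1·4·2 + 8·9·0 + 8·9·10 + 6·3·1 = 776 ≡ 6.
  S = (8, 9, 6) ≠ 0, so r is not a codeword (an error is present).
Step 3: locate the error. For a single error e at position i, S_ℓ = v_i·e·α_i^ℓ, so α_err = S_1/S_0.
  S_0^{−1} = 8^{−1} = 7 (mod 11), so α_err = 9·7 = 63 ≡ 8 = α_4. Error position i = 4.
  Consistency check: S_2/S_1 = 6·5 = 30 ≡ 8 = α_err ✓ (single-error assumption holds).
Step 4: error magnitude e = S_0/v_4 = S_0·∏_{j≠4}(α_4 − α_j) = 8·7 = 56 ≡ 1 (mod 11).
Step 5: correct position 4: c_4 = r_4 − e = 10 − 1 ≡ 9 (mod 11). Hence c = [3, 2, 0, 9, 1].
  Check: interpolating c through the α_i gives m(x) = 10 + 4·x (degree < 2) with m(α_i) = c_i for every i, so c is indeed a codeword.


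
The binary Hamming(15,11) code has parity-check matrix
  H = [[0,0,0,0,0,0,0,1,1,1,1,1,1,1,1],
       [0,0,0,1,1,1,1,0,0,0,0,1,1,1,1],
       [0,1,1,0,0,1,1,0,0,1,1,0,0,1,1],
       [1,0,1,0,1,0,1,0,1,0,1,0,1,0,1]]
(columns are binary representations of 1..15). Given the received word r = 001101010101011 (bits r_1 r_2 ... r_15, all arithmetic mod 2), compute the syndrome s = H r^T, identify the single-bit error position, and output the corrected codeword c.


s = (1, 1, 1, 0)^T, error position = 14, corrected codeword c = 001101010101001

Compute s = H r^T mod 2 one row at a time:
  s_1 = 1 + 0 + 1 + 0 + 1 + 0 + 1 + 1 = 5 ≡ 1 (mod 2).
  s_2 = 1 + 0 + 1 + 0 + 1 + 0 + 1 + 1 = 5 ≡ 1 (mod 2).
  s_3 = 0 + 1 + 1 + 0 + 1 + 0 + 1 + 1 = 5 ≡ 1 (mod 2).
  s_4 = 0 + 1 + 0 + 0 + 0 + 0 + 0 + 1 = 2 ≡ 0 (mod 2).
s = (1, 1, 1, 0)^T — this equals column 14 of H (binary 1110), so error is at position 14.
Correct: flip bit 14 of r = 001101010101011 to get c = 001101010101001.


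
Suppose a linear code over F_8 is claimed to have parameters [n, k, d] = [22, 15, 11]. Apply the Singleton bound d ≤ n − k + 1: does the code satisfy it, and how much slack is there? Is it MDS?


Singleton RHS = n − k + 1 = 8, slack = -3, bound violated (no such code; not MDS).

Singleton bound: d ≤ n − k + 1.
Here n = 22, k = 15, so n − k + 1 = 8.
Given d = 11, check d ≤ 8: NO.
Slack = (n − k + 1) − d = -3.
The slack is negative: d = 11 exceeds n − k + 1 = 8 by 3, so the Singleton bound is violated and no linear [22, 15, 11]_8 code can exist. In particular it is not MDS (MDS requires d = n − k + 1 exactly).
Description: the claimed parameters are [22, 15, 11]_8; such a code would be impossible (violates the Singleton bound).


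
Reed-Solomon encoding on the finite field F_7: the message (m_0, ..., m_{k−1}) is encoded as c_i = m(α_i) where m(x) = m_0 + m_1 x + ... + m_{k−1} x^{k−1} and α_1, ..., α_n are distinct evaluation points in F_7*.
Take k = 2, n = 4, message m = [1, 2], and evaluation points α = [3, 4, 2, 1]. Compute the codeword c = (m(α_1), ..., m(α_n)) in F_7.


c = [0, 2, 5, 3]

Message polynomial: m(x) = 1 + 2·x (mod 7).
For each evaluation point α_i, compute m(α_i) mod 7:
  α_1 = 3: Horner steps 2 → 0, so m(3) = 0.
  α_2 = 4: Horner steps 2 → 2, so m(4) = 2.
  α_3 = 2: Horner steps 2 → 5, so m(2) = 5.
  α_4 = 1: Horner steps 2 → 3, so m(1) = 3.
Codeword c = [0, 2, 5, 3] ∈ F_7^4.


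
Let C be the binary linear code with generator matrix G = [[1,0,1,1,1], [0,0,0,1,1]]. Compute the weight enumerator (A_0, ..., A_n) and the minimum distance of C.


Weight distribution: A_0 = 1, A_2 = 2, A_4 = 1. Minimum distance d = 2.

Enumerate all 2^2 = 4 messages m ∈ F_2^2.
For each, compute codeword c = mG in F_2^5, then tally its weight.
  m = 00 → c = 00000, weight = 0.
  m = 10 → c = 10111, weight = 4.
  m = 01 → c = 00011, weight = 2.
  m = 11 → c = 10100, weight = 2.
Tally weights:
  weight 0: 1 codewords.
  weight 2: 2 codewords.
  weight 4: 1 codewords.
Minimum distance d = smallest w > 0 with A_w > 0 = 2.
Sanity: Σ A_w = 4 = 2^2 = 4 ✓.


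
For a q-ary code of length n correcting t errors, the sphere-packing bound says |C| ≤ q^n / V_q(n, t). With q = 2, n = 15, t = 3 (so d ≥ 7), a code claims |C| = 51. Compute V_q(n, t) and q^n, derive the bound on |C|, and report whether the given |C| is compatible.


V_q(n, t) = 576, q^n = 32768, Hamming bound = 56, |C| = 51 ≤ bound (satisfied).

Step 1: Compute V_q(n, t) = Σ_{j=0}^3 C(n, j) (q−1)^j.
  j = 0: C(15,0)·(1)^0 = 1·1 = 1.
  j = 1: C(15,1)·(1)^1 = 15·1 = 15.
  j = 2: C(15,2)·(1)^2 = 105·1 = 105.
  j = 3: C(15,3)·(1)^3 = 455·1 = 455.
  V_q(n, t) = 1 + 15 + 105 + 455 = 576.
Step 2: q^n = 2^15 = 32768.
Step 3: Hamming bound ⌊q^n / V_q(n,t)⌋ = ⌊32768/576⌋ = 56.
Step 4: Compare |C| = 51 to 56: satisfied.
The claimed |C| lies below the Hamming bound.


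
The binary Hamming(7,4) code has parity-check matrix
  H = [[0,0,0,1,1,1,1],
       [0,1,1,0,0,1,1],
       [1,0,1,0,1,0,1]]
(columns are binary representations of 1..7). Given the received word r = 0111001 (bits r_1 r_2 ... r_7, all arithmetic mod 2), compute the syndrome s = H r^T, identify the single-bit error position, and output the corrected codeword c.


s = (0, 1, 0)^T, error position = 2, corrected codeword c = 0011001

Compute s = H r^T mod 2 one row at a time:
  s_1 = 1 + 0 + 0 + 1 = 2 ≡ 0 (mod 2).
  s_2 = 1 + 1 + 0 + 1 = 3 ≡ 1 (mod 2).
  s_3 = 0 + 1 + 0 + 1 = 2 ≡ 0 (mod 2).
s = (0, 1, 0)^T — this equals column 2 of H (binary 010), so error is at position 2.
Correct: flip bit 2 of r = 0111001 to get c = 0011001.


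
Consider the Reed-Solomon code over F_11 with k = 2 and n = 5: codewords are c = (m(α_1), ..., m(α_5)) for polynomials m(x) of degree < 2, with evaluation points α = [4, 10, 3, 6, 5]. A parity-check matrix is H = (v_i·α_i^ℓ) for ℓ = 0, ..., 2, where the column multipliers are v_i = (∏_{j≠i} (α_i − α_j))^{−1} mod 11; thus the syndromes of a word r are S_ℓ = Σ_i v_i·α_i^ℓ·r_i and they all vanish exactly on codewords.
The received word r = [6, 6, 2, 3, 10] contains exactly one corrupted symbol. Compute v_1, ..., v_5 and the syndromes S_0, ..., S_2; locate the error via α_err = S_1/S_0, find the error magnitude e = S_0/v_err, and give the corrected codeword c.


S = (5, 6, 5), error at position 2, error magnitude e = 9, c = [6, 8, 2, 3, 10].

Step 1: column multipliers v_i = (∏_{j≠i}(α_i − α_j))^{−1} mod 11.
  i = 1 (α = 4): (4−10)(4−3)(4−6)(4−5) = (−6)·1·(−2)·(−1) = −12 ≡ 10, so v_1 = 10^{−1} = 10 (mod 11).
  i = 2 (α = 10): (10−4)(10−3)(10−6)(10−5) = 6·7·4·5 = 840 ≡ 4, so v_2 = 4^{−1} = 3 (mod 11).
  i = 3 (α = 3): (3−4)(3−10)(3−6)(3−5) = (−1)·(−7)·(−3)·(−2) = 42 ≡ 9, so v_3 = 9^{−1} = 5 (mod 11).
  i = 4 (α = 6): (6−4)(6−10)(6−3)(6−5) = 2·(−4)·3·1 = −24 ≡ 9, so v_4 = 9^{−1} = 5 (mod 11).
  i = 5 (α = 5): (5−4)(5−10)(5−3)(5−6) = 1·(−5)·2·(−1) = 10 ≡ 10, so v_5 = 10^{−1} = 10 (mod 11).
  v = [10, 3, 5, 5, 10].
Step 2: syndromes of r = [6, 6, 2, 3, 10] (all sums mod 11).
  S_0 = Σ v_i r_i = 10·6 + 3·6 + 5·2 + 5·3 + 10·10 = 203 ≡ 5.
  S_1 = Σ v_i α_i r_i = 10·4·6 + 3·10·6 + 5·3·2 + 5·6·3 + 10·5·10 = 1040 ≡ 6.
  α_i^2 mod 11 = [5, 1, 9, 3, 3].
  S_2 = Σ v_i α_i^2 r_i = 10·5·6 + 3·1·6 + 5·9·2 + 5·3·3 + 10·3·10 = 753 ≡ 5.
  S = (5, 6, 5) ≠ 0, so r is not a codeword (an error is present).
Step 3: locate the error. For a single error e at position i, S_ℓ = v_i·e·α_i^ℓ, so α_err = S_1/S_0.
  S_0^{−1} = 5^{−1} = 9 (mod 11), so α_err = 6·9 = 54 ≡ 10 = α_2. Error position i = 2.
  Consistency check: S_2/S_1 = 5·2 = 10 ≡ 10 = α_err ✓ (single-error assumption holds).
Step 4: error magnitude e = S_0/v_2 = S_0·∏_{j≠2}(α_2 − α_j) = 5·4 = 20 ≡ 9 (mod 11).
Step 5: correct position 2: c_2 = r_2 − e = 6 − 9 ≡ 8 (mod 11). Hence c = [6, 8, 2, 3, 10].
  Check: interpolating c through the α_i gives m(x) = 1 + 4·x (degree < 2) with m(α_i) = c_i for every i, so c is indeed a codeword.


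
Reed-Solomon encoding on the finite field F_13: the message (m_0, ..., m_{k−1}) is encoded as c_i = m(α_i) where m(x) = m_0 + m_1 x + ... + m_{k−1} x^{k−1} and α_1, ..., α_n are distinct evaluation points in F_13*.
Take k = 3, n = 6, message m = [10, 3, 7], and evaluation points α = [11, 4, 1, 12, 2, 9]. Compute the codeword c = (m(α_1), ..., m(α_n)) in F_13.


c = [6, 4, 7, 1, 5, 6]

Message polynomial: m(x) = 10 + 3·x + 7·x^2 (mod 13).
For each evaluation point α_i, compute m(α_i) mod 13:
  α_1 = 11: Horner steps 7 → 2 → 6, so m(11) = 6.
  α_2 = 4: Horner steps 7 → 5 → 4, so m(4) = 4.
  α_3 = 1: Horner steps 7 → 10 → 7, so m(1) = 7.
  α_4 = 12: Horner steps 7 → 9 → 1, so m(12) = 1.
  α_5 = 2: Horner steps 7 → 4 → 5, so m(2) = 5.
  α_6 = 9: Horner steps 7 → 1 → 6, so m(9) = 6.
Codeword c = [6, 4, 7, 1, 5, 6] ∈ F_13^6.


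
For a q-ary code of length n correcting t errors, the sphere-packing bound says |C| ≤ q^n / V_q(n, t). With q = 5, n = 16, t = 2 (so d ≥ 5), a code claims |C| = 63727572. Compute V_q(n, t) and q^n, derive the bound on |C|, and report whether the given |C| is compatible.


V_q(n, t) = 1985, q^n = 152587890625, Hamming bound = 76870473, |C| = 63727572 ≤ bound (satisfied).

Step 1: Compute V_q(n, t) = Σ_{j=0}^2 C(n, j) (q−1)^j.
  j = 0: C(16,0)·(4)^0 = 1·1 = 1.
  j = 1: C(16,1)·(4)^1 = 16·4 = 64.
  j = 2: C(16,2)·(4)^2 = 120·16 = 1920.
  V_q(n, t) = 1 + 64 + 1920 = 1985.
Step 2: q^n = 5^16 = 152587890625.
Step 3: Hamming bound ⌊q^n / V_q(n,t)⌋ = ⌊152587890625/1985⌋ = 76870473.
Step 4: Compare |C| = 63727572 to 76870473: satisfied.
The claimed |C| lies below the Hamming bound.


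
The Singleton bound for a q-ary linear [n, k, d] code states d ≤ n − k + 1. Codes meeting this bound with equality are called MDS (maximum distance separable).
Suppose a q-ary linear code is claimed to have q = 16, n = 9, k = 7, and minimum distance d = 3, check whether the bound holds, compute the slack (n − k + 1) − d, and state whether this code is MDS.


Singleton RHS = n − k + 1 = 3, slack = 0, bound satisfied, MDS.

Singleton bound: d ≤ n − k + 1.
Here n = 9, k = 7, so n − k + 1 = 3.
Given d = 3, check d ≤ 3: YES.
Slack = (n − k + 1) − d = 0.
The code is MDS (slack = 0).
Description: the claimed parameters are [9, 7, 3]_16; such a code would be MDS (meets Singleton bound).


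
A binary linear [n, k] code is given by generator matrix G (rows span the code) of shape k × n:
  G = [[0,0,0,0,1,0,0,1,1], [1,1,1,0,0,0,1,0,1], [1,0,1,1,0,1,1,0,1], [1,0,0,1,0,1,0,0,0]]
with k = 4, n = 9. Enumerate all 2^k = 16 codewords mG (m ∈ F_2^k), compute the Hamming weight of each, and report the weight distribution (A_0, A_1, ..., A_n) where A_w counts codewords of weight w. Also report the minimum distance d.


Weight distribution: A_0 = 1, A_2 = 1, A_3 = 4, A_4 = 1, A_5 = 2, A_6 = 5, A_7 = 2. Minimum distance d = 2.

Enumerate all 2^4 = 16 messages m ∈ F_2^4.
For each, compute codeword c = mG in F_2^9, then tally its weight.
  m = 0000 → c = 000000000, weight = 0.
  m = 1000 → c = 000010011, weight = 3.
  m = 0100 → c = 111000101, weight = 5.
  m = 1100 → c = 111010110, weight = 6.
  m = 0010 → c = 101101101, weight = 6.
  m = 1010 → c = 101111110, weight = 7.
  m = 0110 → c = 010101000, weight = 3.
  m = 1110 → c = 010111011, weight = 6.
  m = 0001 → c = 100101000, weight = 3.
  m = 1001 → c = 100111011, weight = 6.
  m = 0101 → c = 011101101, weight = 6.
  m = 1101 → c = 011111110, weight = 7.
  m = 0011 → c = 001000101, weight = 3.
  m = 1011 → c = 001010110, weight = 4.
  m = 0111 → c = 110000000, weight = 2.
  m = 1111 → c = 110010011, weight = 5.
Tally weights:
  weight 0: 1 codewords.
  weight 2: 1 codewords.
  weight 3: 4 codewords.
  weight 4: 1 codewords.
  weight 5: 2 codewords.
  weight 6: 5 codewords.
  weight 7: 2 codewords.
Minimum distance d = smallest w > 0 with A_w > 0 = 2.
Sanity: Σ A_w = 16 = 2^4 = 16 ✓.


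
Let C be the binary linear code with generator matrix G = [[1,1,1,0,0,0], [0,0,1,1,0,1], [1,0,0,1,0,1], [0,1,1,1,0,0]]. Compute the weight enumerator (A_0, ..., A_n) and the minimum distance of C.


Weight distribution: A_0 = 1, A_1 = 2, A_2 = 4, A_3 = 6, A_4 = 3. Minimum distance d = 1.

Enumerate all 2^4 = 16 messages m ∈ F_2^4.
For each, compute codeword c = mG in F_2^6, then tally its weight.
  m = 0000 → c = 000000, weight = 0.
  m = 1000 → c = 111000, weight = 3.
  m = 0100 → c = 001101, weight = 3.
  m = 1100 → c = 110101, weight = 4.
  m = 0010 → c = 100101, weight = 3.
  m = 1010 → c = 011101, weight = 4.
  m = 0110 → c = 101000, weight = 2.
  m = 1110 → c = 010000, weight = 1.
  m = 0001 → c = 011100, weight = 3.
  m = 1001 → c = 100100, weight = 2.
  m = 0101 → c = 010001, weight = 2.
  m = 1101 → c = 101001, weight = 3.
  m = 0011 → c = 111001, weight = 4.
  m = 1011 → c = 000001, weight = 1.
  m = 0111 → c = 110100, weight = 3.
  m = 1111 → c = 001100, weight = 2.
Tally weights:
  weight 0: 1 codewords.
  weight 1: 2 codewords.
  weight 2: 4 codewords.
  weight 3: 6 codewords.
  weight 4: 3 codewords.
Minimum distance d = smallest w > 0 with A_w > 0 = 1.
Sanity: Σ A_w = 16 = 2^4 = 16 ✓.


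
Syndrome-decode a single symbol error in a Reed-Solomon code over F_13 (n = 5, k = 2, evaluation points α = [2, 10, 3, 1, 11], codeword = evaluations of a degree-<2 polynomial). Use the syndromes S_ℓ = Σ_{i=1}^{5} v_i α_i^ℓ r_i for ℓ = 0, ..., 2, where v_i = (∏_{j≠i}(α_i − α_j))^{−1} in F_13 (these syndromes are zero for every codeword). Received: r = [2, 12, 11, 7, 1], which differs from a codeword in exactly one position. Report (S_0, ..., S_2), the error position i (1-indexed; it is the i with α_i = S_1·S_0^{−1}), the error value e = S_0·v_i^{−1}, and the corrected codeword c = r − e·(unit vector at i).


S = (1, 2, 4), error at position 1, error magnitude e = 6, c = [9, 12, 11, 7, 1].

Step 1: column multipliers v_i = (∏_{j≠i}(α_i − α_j))^{−1} mod 13.
  i = 1 (α = 2): (2−10)(2−3)(2−1)(2−11) = (−8)·(−1)·1·(−9) = −72 ≡ 6, so v_1 = 6^{−1} = 11 (mod 13).
  i = 2 (α = 10): (10−2)(10−3)(10−1)(10−11) = 8·7·9·(−1) = −504 ≡ 3, so v_2 = 3^{−1} = 9 (mod 13).
  i = 3 (α = 3): (3−2)(3−10)(3−1)(3−11) = 1·(−7)·2·(−8) = 112 ≡ 8, so v_3 = 8^{−1} = 5 (mod 13).
  i = 4 (α = 1): (1−2)(1−10)(1−3)(1−11) = (−1)·(−9)·(−2)·(−10) = 180 ≡ 11, so v_4 = 11^{−1} = 6 (mod 13).
  i = 5 (α = 11): (11−2)(11−10)(11−3)(11−1) = 9·1·8·10 = 720 ≡ 5, so v_5 = 5^{−1} = 8 (mod 13).
  v = [11, 9, 5, 6, 8].
Step 2: syndromes of r = [2, 12, 11, 7, 1] (all sums mod 13).
  S_0 = Σ v_i r_i = 11·2 + 9·12 + 5·11 + 6·7 + 8·1 = 235 ≡ 1.
  S_1 = Σ v_i α_i r_i = 11·2·2 + 9·10·12 + 5·3·11 + 6·1·7 + 8·11·1 = 1419 ≡ 2.
  α_i^2 mod 13 = [4, 9, 9, 1, 4].
  S_2 = Σ v_i α_i^2 r_i = 11·4·2 + 9·9·12 + 5·9·11 + 6·1·7 + 8·4·1 = 1629 ≡ 4.
  S = (1, 2, 4) ≠ 0, so r is not a codeword (an error is present).
Step 3: locate the error. For a single error e at position i, S_ℓ = v_i·e·α_i^ℓ, so α_err = S_1/S_0.
  S_0^{−1} = 1^{−1} = 1 (mod 13), so α_err = 2·1 = 2 ≡ 2 = α_1. Error position i = 1.
  Consistency check: S_2/S_1 = 4·7 = 28 ≡ 2 = α_err ✓ (single-error assumption holds).
Step 4: error magnitude e = S_0/v_1 = S_0·∏_{j≠1}(α_1 − α_j) = 1·6 = 6 ≡ 6 (mod 13).
Step 5: correct position 1: c_1 = r_1 − e = 2 − 6 ≡ 9 (mod 13). Hence c = [9, 12, 11, 7, 1].
  Check: interpolating c through the α_i gives m(x) = 5 + 2·x (degree < 2) with m(α_i) = c_i for every i, so c is indeed a codeword.


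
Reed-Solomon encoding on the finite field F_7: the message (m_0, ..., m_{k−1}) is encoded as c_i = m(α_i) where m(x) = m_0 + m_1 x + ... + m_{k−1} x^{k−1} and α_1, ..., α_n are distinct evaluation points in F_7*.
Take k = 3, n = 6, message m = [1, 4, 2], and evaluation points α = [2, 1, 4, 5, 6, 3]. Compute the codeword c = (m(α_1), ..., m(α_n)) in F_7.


c = [3, 0, 0, 1, 6, 3]

Message polynomial: m(x) = 1 + 4·x + 2·x^2 (mod 7).
For each evaluation point α_i, compute m(α_i) mod 7:
  α_1 = 2: Horner steps 2 → 1 → 3, so m(2) = 3.
  α_2 = 1: Horner steps 2 → 6 → 0, so m(1) = 0.
  α_3 = 4: Horner steps 2 → 5 → 0, so m(4) = 0.
  α_4 = 5: Horner steps 2 → 0 → 1, so m(5) = 1.
  α_5 = 6: Horner steps 2 → 2 → 6, so m(6) = 6.
  α_6 = 3: Horner steps 2 → 3 → 3, so m(3) = 3.
Codeword c = [3, 0, 0, 1, 6, 3] ∈ F_7^6.


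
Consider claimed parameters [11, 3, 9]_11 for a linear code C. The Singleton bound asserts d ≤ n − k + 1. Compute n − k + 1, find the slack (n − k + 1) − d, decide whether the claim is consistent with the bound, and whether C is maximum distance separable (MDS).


Singleton RHS = n − k + 1 = 9, slack = 0, bound satisfied, MDS.

Singleton bound: d ≤ n − k + 1.
Here n = 11, k = 3, so n − k + 1 = 9.
Given d = 9, check d ≤ 9: YES.
Slack = (n − k + 1) − d = 0.
The code is MDS (slack = 0).
Description: the claimed parameters are [11, 3, 9]_11; such a code would be MDS (meets Singleton bound).


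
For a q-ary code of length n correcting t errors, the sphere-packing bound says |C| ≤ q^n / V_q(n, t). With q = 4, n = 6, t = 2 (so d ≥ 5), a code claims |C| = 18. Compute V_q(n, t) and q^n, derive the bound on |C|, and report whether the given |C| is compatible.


V_q(n, t) = 154, q^n = 4096, Hamming bound = 26, |C| = 18 ≤ bound (satisfied).

Step 1: Compute V_q(n, t) = Σ_{j=0}^2 C(n, j) (q−1)^j.
  j = 0: C(6,0)·(3)^0 = 1·1 = 1.
  j = 1: C(6,1)·(3)^1 = 6·3 = 18.
  j = 2: C(6,2)·(3)^2 = 15·9 = 135.
  V_q(n, t) = 1 + 18 + 135 = 154.
Step 2: q^n = 4^6 = 4096.
Step 3: Hamming bound ⌊q^n / V_q(n,t)⌋ = ⌊4096/154⌋ = 26.
Step 4: Compare |C| = 18 to 26: satisfied.
The claimed |C| lies below the Hamming bound.


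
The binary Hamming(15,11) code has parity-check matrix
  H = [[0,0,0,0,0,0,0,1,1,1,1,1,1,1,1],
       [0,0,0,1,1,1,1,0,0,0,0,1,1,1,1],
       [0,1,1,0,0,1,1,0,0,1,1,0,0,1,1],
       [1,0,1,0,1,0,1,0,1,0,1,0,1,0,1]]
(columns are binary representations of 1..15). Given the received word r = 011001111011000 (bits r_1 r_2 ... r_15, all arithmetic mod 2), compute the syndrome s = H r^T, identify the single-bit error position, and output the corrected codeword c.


s = (0, 1, 1, 0)^T, error position = 6, corrected codeword c = 011000111011000

Compute s = H r^T mod 2 one row at a time:
  s_1 = 1 + 1 + 0 + 1 + 1 + 0 + 0 + 0 = 4 ≡ 0 (mod 2).
  s_2 = 0 + 0 + 1 + 1 + 1 + 0 + 0 + 0 = 3 ≡ 1 (mod 2).
  s_3 = 1 + 1 + 1 + 1 + 0 + 1 + 0 + 0 = 5 ≡ 1 (mod 2).
  s_4 = 0 + 1 + 0 + 1 + 1 + 1 + 0 + 0 = 4 ≡ 0 (mod 2).
s = (0, 1, 1, 0)^T — this equals column 6 of H (binary 0110), so error is at position 6.
Correct: flip bit 6 of r = 011001111011000 to get c = 011000111011000.


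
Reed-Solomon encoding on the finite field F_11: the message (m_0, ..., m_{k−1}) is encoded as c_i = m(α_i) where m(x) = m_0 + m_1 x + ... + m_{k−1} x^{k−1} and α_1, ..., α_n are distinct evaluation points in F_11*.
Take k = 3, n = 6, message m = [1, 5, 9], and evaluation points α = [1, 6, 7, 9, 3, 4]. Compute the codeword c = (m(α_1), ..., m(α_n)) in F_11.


c = [4, 3, 4, 5, 9, 0]

Message polynomial: m(x) = 1 + 5·x + 9·x^2 (mod 11).
For each evaluation point α_i, compute m(α_i) mod 11:
  α_1 = 1: Horner steps 9 → 3 → 4, so m(1) = 4.
  α_2 = 6: Horner steps 9 → 4 → 3, so m(6) = 3.
  α_3 = 7: Horner steps 9 → 2 → 4, so m(7) = 4.
  α_4 = 9: Horner steps 9 → 9 → 5, so m(9) = 5.
  α_5 = 3: Horner steps 9 → 10 → 9, so m(3) = 9.
  α_6 = 4: Horner steps 9 → 8 → 0, so m(4) = 0.
Codeword c = [4, 3, 4, 5, 9, 0] ∈ F_11^6.


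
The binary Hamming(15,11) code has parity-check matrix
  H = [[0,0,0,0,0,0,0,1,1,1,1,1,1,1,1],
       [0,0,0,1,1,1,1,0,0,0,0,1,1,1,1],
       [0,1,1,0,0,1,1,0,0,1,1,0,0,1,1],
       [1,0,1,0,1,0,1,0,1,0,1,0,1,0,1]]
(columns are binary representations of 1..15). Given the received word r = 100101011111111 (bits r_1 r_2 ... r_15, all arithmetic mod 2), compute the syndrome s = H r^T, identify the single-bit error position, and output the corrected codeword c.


s = (0, 0, 1, 1)^T, error position = 3, corrected codeword c = 101101011111111

Compute s = H r^T mod 2 one row at a time:
  s_1 = 1 + 1 + 1 + 1 + 1 + 1 + 1 + 1 = 8 ≡ 0 (mod 2).
  s_2 = 1 + 0 + 1 + 0 + 1 + 1 + 1 + 1 = 6 ≡ 0 (mod 2).
  s_3 = 0 + 0 + 1 + 0 + 1 + 1 + 1 + 1 = 5 ≡ 1 (mod 2).
  s_4 = 1 + 0 + 0 + 0 + 1 + 1 + 1 + 1 = 5 ≡ 1 (mod 2).
s = (0, 0, 1, 1)^T — this equals column 3 of H (binary 0011), so error is at position 3.
Correct: flip bit 3 of r = 100101011111111 to get c = 101101011111111.


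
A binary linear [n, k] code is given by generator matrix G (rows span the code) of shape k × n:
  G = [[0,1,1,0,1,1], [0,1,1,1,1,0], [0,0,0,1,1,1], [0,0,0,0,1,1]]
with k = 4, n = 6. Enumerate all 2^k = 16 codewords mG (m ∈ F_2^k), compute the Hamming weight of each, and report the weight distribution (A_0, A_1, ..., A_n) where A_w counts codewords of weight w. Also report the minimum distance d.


Weight distribution: A_0 = 1, A_1 = 3, A_2 = 4, A_3 = 4, A_4 = 3, A_5 = 1. Minimum distance d = 1.

Enumerate all 2^4 = 16 messages m ∈ F_2^4.
For each, compute codeword c = mG in F_2^6, then tally its weight.
  m = 0000 → c = 000000, weight = 0.
  m = 1000 → c = 011011, weight = 4.
  m = 0100 → c = 011110, weight = 4.
  m = 1100 → c = 000101, weight = 2.
  m = 0010 → c = 000111, weight = 3.
  m = 1010 → c = 011100, weight = 3.
  m = 0110 → c = 011001, weight = 3.
  m = 1110 → c = 000010, weight = 1.
  m = 0001 → c = 000011, weight = 2.
  m = 1001 → c = 011000, weight = 2.
  m = 0101 → c = 011101, weight = 4.
  m = 1101 → c = 000110, weight = 2.
  m = 0011 → c = 000100, weight = 1.
  m = 1011 → c = 011111, weight = 5.
  m = 0111 → c = 011010, weight = 3.
  m = 1111 → c = 000001, weight = 1.
Tally weights:
  weight 0: 1 codewords.
  weight 1: 3 codewords.
  weight 2: 4 codewords.
  weight 3: 4 codewords.
  weight 4: 3 codewords.
  weight 5: 1 codewords.
Minimum distance d = smallest w > 0 with A_w > 0 = 1.
Sanity: Σ A_w = 16 = 2^4 = 16 ✓.


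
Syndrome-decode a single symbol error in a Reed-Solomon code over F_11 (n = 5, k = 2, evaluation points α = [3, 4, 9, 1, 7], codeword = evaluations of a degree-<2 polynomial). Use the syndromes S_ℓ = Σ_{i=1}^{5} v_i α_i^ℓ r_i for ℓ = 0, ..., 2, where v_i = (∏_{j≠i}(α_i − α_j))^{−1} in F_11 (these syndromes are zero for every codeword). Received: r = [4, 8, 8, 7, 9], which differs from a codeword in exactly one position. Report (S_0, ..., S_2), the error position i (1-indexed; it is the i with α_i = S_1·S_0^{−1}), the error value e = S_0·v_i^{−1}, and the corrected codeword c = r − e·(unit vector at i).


S = (5, 1, 9), error at position 3, error magnitude e = 2, c = [4, 8, 6, 7, 9].

Step 1: column multipliers v_i = (∏_{j≠i}(α_i − α_j))^{−1} mod 11.
  i = 1 (α = 3): (3−4)(3−9)(3−1)(3−7) = (−1)·(−6)·2·(−4) = −48 ≡ 7, so v_1 = 7^{−1} = 8 (mod 11).
  i = 2 (α = 4): (4−3)(4−9)(4−1)(4−7) = 1·(−5)·3·(−3) = 45 ≡ 1, so v_2 = 1^{−1} = 1 (mod 11).
  i = 3 (α = 9): (9−3)(9−4)(9−1)(9−7) = 6·5·8·2 = 480 ≡ 7, so v_3 = 7^{−1} = 8 (mod 11).
  i = 4 (α = 1): (1−3)(1−4)(1−9)(1−7) = (−2)·(−3)·(−8)·(−6) = 288 ≡ 2, so v_4 = 2^{−1} = 6 (mod 11).
  i = 5 (α = 7): (7−3)(7−4)(7−9)(7−1) = 4·3·(−2)·6 = −144 ≡ 10, so v_5 = 10^{−1} = 10 (mod 11).
  v = [8, 1, 8, 6, 10].
Step 2: syndromes of r = [4, 8, 8, 7, 9] (all sums mod 11).
  S_0 = Σ v_i r_i = 8·4 + 1·8 + 8·8 + 6·7 + 10·9 = 236 ≡ 5.
  S_1 = Σ v_i α_i r_i = 8·3·4 + 1·4·8 + 8·9·8 + 6·1·7 + 10·7·9 = 1376 ≡ 1.
  α_i^2 mod 11 = [9, 5, 4, 1, 5].
  S_2 = Σ v_i α_i^2 r_i = 8·9·4 + 1·5·8 + 8·4·8 + 6·1·7 + 10·5·9 = 1076 ≡ 9.
  S = (5, 1, 9) ≠ 0, so r is not a codeword (an error is present).
Step 3: locate the error. For a single error e at position i, S_ℓ = v_i·e·α_i^ℓ, so α_err = S_1/S_0.
  S_0^{−1} = 5^{−1} = 9 (mod 11), so α_err = 1·9 = 9 ≡ 9 = α_3. Error position i = 3.
  Consistency check: S_2/S_1 = 9·1 = 9 ≡ 9 = α_err ✓ (single-error assumption holds).
Step 4: error magnitude e = S_0/v_3 = S_0·∏_{j≠3}(α_3 − α_j) = 5·7 = 35 ≡ 2 (mod 11).
Step 5: correct position 3: c_3 = r_3 − e = 8 − 2 ≡ 6 (mod 11). Hence c = [4, 8, 6, 7, 9].
  Check: interpolating c through the α_i gives m(x) = 3 + 4·x (degree < 2) with m(α_i) = c_i for every i, so c is indeed a codeword.


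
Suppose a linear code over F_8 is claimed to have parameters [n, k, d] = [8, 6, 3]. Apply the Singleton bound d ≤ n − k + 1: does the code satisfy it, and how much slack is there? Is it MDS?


Singleton RHS = n − k + 1 = 3, slack = 0, bound satisfied, MDS.

Singleton bound: d ≤ n − k + 1.
Here n = 8, k = 6, so n − k + 1 = 3.
Given d = 3, check d ≤ 3: YES.
Slack = (n − k + 1) − d = 0.
The code is MDS (slack = 0).
Description: the claimed parameters are [8, 6, 3]_8; such a code would be MDS (meets Singleton bound).


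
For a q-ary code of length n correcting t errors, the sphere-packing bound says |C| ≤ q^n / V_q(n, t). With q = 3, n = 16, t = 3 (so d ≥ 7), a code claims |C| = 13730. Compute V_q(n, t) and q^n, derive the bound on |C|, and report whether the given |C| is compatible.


V_q(n, t) = 4993, q^n = 43046721, Hamming bound = 8621, |C| = 13730 > bound (violated).

Step 1: Compute V_q(n, t) = Σ_{j=0}^3 C(n, j) (q−1)^j.
  j = 0: C(16,0)·(2)^0 = 1·1 = 1.
  j = 1: C(16,1)·(2)^1 = 16·2 = 32.
  j = 2: C(16,2)·(2)^2 = 120·4 = 480.
  j = 3: C(16,3)·(2)^3 = 560·8 = 4480.
  V_q(n, t) = 1 + 32 + 480 + 4480 = 4993.
Step 2: q^n = 3^16 = 43046721.
Step 3: Hamming bound ⌊q^n / V_q(n,t)⌋ = ⌊43046721/4993⌋ = 8621.
Step 4: Compare |C| = 13730 to 8621: violated.
The claimed |C| lies above the Hamming bound, so no 3-ary code of length 16 with d ≥ 7 can have 13730 codewords.


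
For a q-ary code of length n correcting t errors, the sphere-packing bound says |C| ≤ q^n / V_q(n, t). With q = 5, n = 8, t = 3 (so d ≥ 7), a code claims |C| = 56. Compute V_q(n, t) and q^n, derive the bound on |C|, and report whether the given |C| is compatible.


V_q(n, t) = 4065, q^n = 390625, Hamming bound = 96, |C| = 56 ≤ bound (satisfied).

Step 1: Compute V_q(n, t) = Σ_{j=0}^3 C(n, j) (q−1)^j.
  j = 0: C(8,0)·(4)^0 = 1·1 = 1.
  j = 1: C(8,1)·(4)^1 = 8·4 = 32.
  j = 2: C(8,2)·(4)^2 = 28·16 = 448.
  j = 3: C(8,3)·(4)^3 = 56·64 = 3584.
  V_q(n, t) = 1 + 32 + 448 + 3584 = 4065.
Step 2: q^n = 5^8 = 390625.
Step 3: Hamming bound ⌊q^n / V_q(n,t)⌋ = ⌊390625/4065⌋ = 96.
Step 4: Compare |C| = 56 to 96: satisfied.
The claimed |C| lies below the Hamming bound.


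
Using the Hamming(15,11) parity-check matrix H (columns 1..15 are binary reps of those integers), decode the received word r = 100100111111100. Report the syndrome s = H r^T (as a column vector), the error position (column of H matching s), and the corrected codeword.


s = (0, 0, 1, 1)^T, error position = 3, corrected codeword c = 101100111111100

Compute s = H r^T mod 2 one row at a time:
  s_1 = 1 + 1 + 1 + 1 + 1 + 1 + 0 + 0 = 6 ≡ 0 (mod 2).
  s_2 = 1 + 0 + 0 + 1 + 1 + 1 + 0 + 0 = 4 ≡ 0 (mod 2).
  s_3 = 0 + 0 + 0 + 1 + 1 + 1 + 0 + 0 = 3 ≡ 1 (mod 2).
  s_4 = 1 + 0 + 0 + 1 + 1 + 1 + 1 + 0 = 5 ≡ 1 (mod 2).
s = (0, 0, 1, 1)^T — this equals column 3 of H (binary 0011), so error is at position 3.
Correct: flip bit 3 of r = 100100111111100 to get c = 101100111111100.


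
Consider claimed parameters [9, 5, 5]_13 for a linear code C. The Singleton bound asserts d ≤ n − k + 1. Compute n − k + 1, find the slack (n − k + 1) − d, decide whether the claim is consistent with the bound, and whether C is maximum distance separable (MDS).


Singleton RHS = n − k + 1 = 5, slack = 0, bound satisfied, MDS.

Singleton bound: d ≤ n − k + 1.
Here n = 9, k = 5, so n − k + 1 = 5.
Given d = 5, check d ≤ 5: YES.
Slack = (n − k + 1) − d = 0.
The code is MDS (slack = 0).
Description: the claimed parameters are [9, 5, 5]_13; such a code would be MDS (meets Singleton bound).


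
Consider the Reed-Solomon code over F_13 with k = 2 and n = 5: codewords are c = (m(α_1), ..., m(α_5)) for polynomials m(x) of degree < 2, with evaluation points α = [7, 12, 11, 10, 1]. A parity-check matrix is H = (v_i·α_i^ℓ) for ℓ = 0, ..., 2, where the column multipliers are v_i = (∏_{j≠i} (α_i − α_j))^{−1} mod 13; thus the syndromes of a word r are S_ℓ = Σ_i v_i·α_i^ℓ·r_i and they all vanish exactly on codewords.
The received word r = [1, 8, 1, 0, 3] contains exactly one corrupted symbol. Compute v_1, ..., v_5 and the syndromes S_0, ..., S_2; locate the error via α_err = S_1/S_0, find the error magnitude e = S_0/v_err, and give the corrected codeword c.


S = (3, 7, 12), error at position 3, error magnitude e = 10, c = [1, 8, 4, 0, 3].

Step 1: column multipliers v_i = (∏_{j≠i}(α_i − α_j))^{−1} mod 13.
  i = 1 (α = 7): (7−12)(7−11)(7−10)(7−1) = (−5)·(−4)·(−3)·6 = −360 ≡ 4, so v_1 = 4^{−1} = 10 (mod 13).
  i = 2 (α = 12): (12−7)(12−11)(12−10)(12−1) = 5·1·2·11 = 110 ≡ 6, so v_2 = 6^{−1} = 11 (mod 13).
  i = 3 (α = 11): (11−7)(11−12)(11−10)(11−1) = 4·(−1)·1·10 = −40 ≡ 12, so v_3 = 12^{−1} = 12 (mod 13).
  i = 4 (α = 10): (10−7)(10−12)(10−11)(10−1) = 3·(−2)·(−1)·9 = 54 ≡ 2, so v_4 = 2^{−1} = 7 (mod 13).
  i = 5 (α = 1): (1−7)(1−12)(1−11)(1−10) = (−6)·(−11)·(−10)·(−9) = 5940 ≡ 12, so v_5 = 12^{−1} = 12 (mod 13).
  v = [10, 11, 12, 7, 12].
Step 2: syndromes of r = [1, 8, 1, 0, 3] (all sums mod 13).
  S_0 = Σ v_i r_i = 10·1 + 11·8 + 12·1 + 7·0 + 12·3 = 146 ≡ 3.
  S_1 = Σ v_i α_i r_i = 10·7·1 + 11·12·8 + 12·11·1 + 7·10·0 + 12·1·3 = 1294 ≡ 7.
  α_i^2 mod 13 = [10, 1, 4, 9, 1].
  S_2 = Σ v_i α_i^2 r_i = 10·10·1 + 11·1·8 + 12·4·1 + 7·9·0 + 12·1·3 = 272 ≡ 12.
  S = (3, 7, 12) ≠ 0, so r is not a codeword (an error is present).
Step 3: locate the error. For a single error e at position i, S_ℓ = v_i·e·α_i^ℓ, so α_err = S_1/S_0.
  S_0^{−1} = 3^{−1} = 9 (mod 13), so α_err = 7·9 = 63 ≡ 11 = α_3. Error position i = 3.
  Consistency check: S_2/S_1 = 12·2 = 24 ≡ 11 = α_err ✓ (single-error assumption holds).
Step 4: error magnitude e = S_0/v_3 = S_0·∏_{j≠3}(α_3 − α_j) = 3·12 = 36 ≡ 10 (mod 13).
Step 5: correct position 3: c_3 = r_3 − e = 1 − 10 ≡ 4 (mod 13). Hence c = [1, 8, 4, 0, 3].
  Check: interpolating c through the α_i gives m(x) = 12 + 4·x (degree < 2) with m(α_i) = c_i for every i, so c is indeed a codeword.


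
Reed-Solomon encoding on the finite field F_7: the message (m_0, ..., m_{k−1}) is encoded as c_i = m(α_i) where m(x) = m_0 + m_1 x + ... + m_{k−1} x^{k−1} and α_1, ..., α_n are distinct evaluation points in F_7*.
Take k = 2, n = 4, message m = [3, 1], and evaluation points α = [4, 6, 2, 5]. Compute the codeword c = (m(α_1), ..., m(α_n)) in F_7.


c = [0, 2, 5, 1]

Message polynomial: m(x) = 3 + 1·x (mod 7).
For each evaluation point α_i, compute m(α_i) mod 7:
  α_1 = 4: Horner steps 1 → 0, so m(4) = 0.
  α_2 = 6: Horner steps 1 → 2, so m(6) = 2.
  α_3 = 2: Horner steps 1 → 5, so m(2) = 5.
  α_4 = 5: Horner steps 1 → 1, so m(5) = 1.
Codeword c = [0, 2, 5, 1] ∈ F_7^4.


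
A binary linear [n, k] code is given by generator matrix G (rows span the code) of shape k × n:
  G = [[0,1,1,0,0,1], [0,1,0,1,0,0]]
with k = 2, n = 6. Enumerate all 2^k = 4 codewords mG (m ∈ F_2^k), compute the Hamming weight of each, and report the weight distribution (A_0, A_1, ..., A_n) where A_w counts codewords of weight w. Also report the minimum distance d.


Weight distribution: A_0 = 1, A_2 = 1, A_3 = 2. Minimum distance d = 2.

Enumerate all 2^2 = 4 messages m ∈ F_2^2.
For each, compute codeword c = mG in F_2^6, then tally its weight.
  m = 00 → c = 000000, weight = 0.
  m = 10 → c = 011001, weight = 3.
  m = 01 → c = 010100, weight = 2.
  m = 11 → c = 001101, weight = 3.
Tally weights:
  weight 0: 1 codewords.
  weight 2: 1 codewords.
  weight 3: 2 codewords.
Minimum distance d = smallest w > 0 with A_w > 0 = 2.
Sanity: Σ A_w = 4 = 2^2 = 4 ✓.


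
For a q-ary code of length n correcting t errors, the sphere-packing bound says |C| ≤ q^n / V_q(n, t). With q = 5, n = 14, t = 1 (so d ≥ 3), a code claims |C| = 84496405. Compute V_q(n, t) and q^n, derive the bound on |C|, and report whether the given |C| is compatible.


V_q(n, t) = 57, q^n = 6103515625, Hamming bound = 107079221, |C| = 84496405 ≤ bound (satisfied).

Step 1: Compute V_q(n, t) = Σ_{j=0}^1 C(n, j) (q−1)^j.
  j = 0: C(14,0)·(4)^0 = 1·1 = 1.
  j = 1: C(14,1)·(4)^1 = 14·4 = 56.
  V_q(n, t) = 1 + 56 = 57.
Step 2: q^n = 5^14 = 6103515625.
Step 3: Hamming bound ⌊q^n / V_q(n,t)⌋ = ⌊6103515625/57⌋ = 107079221.
Step 4: Compare |C| = 84496405 to 107079221: satisfied.
The claimed |C| lies below the Hamming bound.


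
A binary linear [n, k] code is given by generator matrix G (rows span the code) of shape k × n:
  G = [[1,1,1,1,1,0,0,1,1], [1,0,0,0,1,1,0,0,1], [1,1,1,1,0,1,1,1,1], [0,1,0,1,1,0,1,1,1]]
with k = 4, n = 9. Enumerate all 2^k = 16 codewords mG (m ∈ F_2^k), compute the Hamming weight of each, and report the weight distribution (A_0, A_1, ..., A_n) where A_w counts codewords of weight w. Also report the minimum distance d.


Weight distribution: A_0 = 1, A_2 = 1, A_3 = 3, A_4 = 2, A_5 = 4, A_6 = 3, A_7 = 1, A_8 = 1. Minimum distance d = 2.

Enumerate all 2^4 = 16 messages m ∈ F_2^4.
For each, compute codeword c = mG in F_2^9, then tally its weight.
  m = 0000 → c = 000000000, weight = 0.
  m = 1000 → c = 111110011, weight = 7.
  m = 0100 → c = 100011001, weight = 4.
  m = 1100 → c = 011101010, weight = 5.
  m = 0010 → c = 111101111, weight = 8.
  m = 1010 → c = 000011100, weight = 3.
  m = 0110 → c = 011110110, weight = 6.
  m = 1110 → c = 100000101, weight = 3.
  m = 0001 → c = 010110111, weight = 6.
  m = 1001 → c = 101000100, weight = 3.
  m = 0101 → c = 110101110, weight = 6.
  m = 1101 → c = 001011101, weight = 5.
  m = 0011 → c = 101011000, weight = 4.
  m = 1011 → c = 010101011, weight = 5.
  m = 0111 → c = 001000001, weight = 2.
  m = 1111 → c = 110110010, weight = 5.
Tally weights:
  weight 0: 1 codewords.
  weight 2: 1 codewords.
  weight 3: 3 codewords.
  weight 4: 2 codewords.
  weight 5: 4 codewords.
  weight 6: 3 codewords.
  weight 7: 1 codewords.
  weight 8: 1 codewords.
Minimum distance d = smallest w > 0 with A_w > 0 = 2.
Sanity: Σ A_w = 16 = 2^4 = 16 ✓.


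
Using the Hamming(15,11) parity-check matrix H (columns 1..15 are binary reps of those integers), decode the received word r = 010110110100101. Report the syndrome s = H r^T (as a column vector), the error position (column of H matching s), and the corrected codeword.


s = (0, 1, 0, 0)^T, error position = 4, corrected codeword c = 010010110100101

Compute s = H r^T mod 2 one row at a time:
  s_1 = 1 + 0 + 1 + 0 + 0 + 1 + 0 + 1 = 4 ≡ 0 (mod 2).
  s_2 = 1 + 1 + 0 + 1 + 0 + 1 + 0 + 1 = 5 ≡ 1 (mod 2).
  s_3 = 1 + 0 + 0 + 1 + 1 + 0 + 0 + 1 = 4 ≡ 0 (mod 2).
  s_4 = 0 + 0 + 1 + 1 + 0 + 0 + 1 + 1 = 4 ≡ 0 (mod 2).
s = (0, 1, 0, 0)^T — this equals column 4 of H (binary 0100), so error is at position 4.
Correct: flip bit 4 of r = 010110110100101 to get c = 010010110100101.


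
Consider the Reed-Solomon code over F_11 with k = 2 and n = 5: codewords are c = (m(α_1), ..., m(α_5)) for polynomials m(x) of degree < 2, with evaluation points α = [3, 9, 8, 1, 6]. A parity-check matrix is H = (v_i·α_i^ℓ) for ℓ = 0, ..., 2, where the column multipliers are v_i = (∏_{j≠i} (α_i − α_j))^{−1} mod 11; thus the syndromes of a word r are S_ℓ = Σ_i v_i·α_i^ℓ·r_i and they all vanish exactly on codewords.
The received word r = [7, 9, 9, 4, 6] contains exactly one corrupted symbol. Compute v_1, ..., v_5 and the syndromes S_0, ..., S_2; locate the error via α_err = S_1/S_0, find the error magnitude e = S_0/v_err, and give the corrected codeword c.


S = (4, 3, 5), error at position 2, error magnitude e = 4, c = [7, 5, 9, 4, 6].

Step 1: column multipliers v_i = (∏_{j≠i}(α_i − α_j))^{−1} mod 11.
  i = 1 (α = 3): (3−9)(3−8)(3−1)(3−6) = (−6)·(−5)·2·(−3) = −180 ≡ 7, so v_1 = 7^{−1} = 8 (mod 11).
  i = 2 (α = 9): (9−3)(9−8)(9−1)(9−6) = 6·1·8·3 = 144 ≡ 1, so v_2 = 1^{−1} = 1 (mod 11).
  i = 3 (α = 8): (8−3)(8−9)(8−1)(8−6) = 5·(−1)·7·2 = −70 ≡ 7, so v_3 = 7^{−1} = 8 (mod 11).
  i = 4 (α = 1): (1−3)(1−9)(1−8)(1−6) = (−2)·(−8)·(−7)·(−5) = 560 ≡ 10, so v_4 = 10^{−1} = 10 (mod 11).
  i = 5 (α = 6): (6−3)(6−9)(6−8)(6−1) = 3·(−3)·(−2)·5 = 90 ≡ 2, so v_5 = 2^{−1} = 6 (mod 11).
  v = [8, 1, 8, 10, 6].
Step 2: syndromes of r = [7, 9, 9, 4, 6] (all sums mod 11).
  S_0 = Σ v_i r_i = 8·7 + 1·9 + 8·9 + 10·4 + 6·6 = 213 ≡ 4.
  S_1 = Σ v_i α_i r_i = 8·3·7 + 1·9·9 + 8·8·9 + 10·1·4 + 6·6·6 = 1081 ≡ 3.
  α_i^2 mod 11 = [9, 4, 9, 1, 3].
  S_2 = Σ v_i α_i^2 r_i = 8·9·7 + 1·4·9 + 8·9·9 + 10·1·4 + 6·3·6 = 1336 ≡ 5.
  S = (4, 3, 5) ≠ 0, so r is not a codeword (an error is present).
Step 3: locate the error. For a single error e at position i, S_ℓ = v_i·e·α_i^ℓ, so α_err = S_1/S_0.
  S_0^{−1} = 4^{−1} = 3 (mod 11), so α_err = 3·3 = 9 ≡ 9 = α_2. Error position i = 2.
  Consistency check: S_2/S_1 = 5·4 = 20 ≡ 9 = α_err ✓ (single-error assumption holds).
Step 4: error magnitude e = S_0/v_2 = S_0·∏_{j≠2}(α_2 − α_j) = 4·1 = 4 ≡ 4 (mod 11).
Step 5: correct position 2: c_2 = r_2 − e = 9 − 4 ≡ 5 (mod 11). Hence c = [7, 5, 9, 4, 6].
  Check: interpolating c through the α_i gives m(x) = 8 + 7·x (degree < 2) with m(α_i) = c_i for every i, so c is indeed a codeword.
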